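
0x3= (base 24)3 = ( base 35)3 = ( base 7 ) 3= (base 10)3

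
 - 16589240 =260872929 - 277462169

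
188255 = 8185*23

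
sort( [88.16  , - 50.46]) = [ - 50.46,88.16]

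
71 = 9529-9458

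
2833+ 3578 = 6411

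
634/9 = 70 + 4/9  =  70.44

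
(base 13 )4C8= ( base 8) 1510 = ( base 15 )3B0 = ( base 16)348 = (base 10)840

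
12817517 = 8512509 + 4305008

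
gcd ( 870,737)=1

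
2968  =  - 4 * ( - 742)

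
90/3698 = 45/1849  =  0.02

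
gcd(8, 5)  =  1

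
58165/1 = 58165  =  58165.00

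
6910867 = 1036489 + 5874378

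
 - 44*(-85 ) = 3740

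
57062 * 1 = 57062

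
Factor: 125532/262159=396/827 = 2^2*3^2 * 11^1*827^(-1)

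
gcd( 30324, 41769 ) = 21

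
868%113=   77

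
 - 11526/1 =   -  11526 = -  11526.00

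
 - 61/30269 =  - 1 + 30208/30269  =  - 0.00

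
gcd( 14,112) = 14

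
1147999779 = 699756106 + 448243673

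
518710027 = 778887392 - 260177365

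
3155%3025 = 130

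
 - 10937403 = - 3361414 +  - 7575989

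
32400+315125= 347525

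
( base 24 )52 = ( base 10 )122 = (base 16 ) 7A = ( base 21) 5H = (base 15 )82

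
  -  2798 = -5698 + 2900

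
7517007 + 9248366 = 16765373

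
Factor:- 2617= - 2617^1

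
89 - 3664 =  - 3575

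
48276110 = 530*91087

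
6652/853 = 6652/853 = 7.80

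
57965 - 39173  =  18792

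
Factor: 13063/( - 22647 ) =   -  3^( - 1 )*7549^( - 1 ) *13063^1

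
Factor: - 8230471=-8230471^1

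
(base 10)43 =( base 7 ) 61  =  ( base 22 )1l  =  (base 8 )53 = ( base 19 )25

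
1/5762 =1/5762 = 0.00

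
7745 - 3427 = 4318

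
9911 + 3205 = 13116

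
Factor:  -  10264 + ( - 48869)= -3^1*23^1*857^1 =- 59133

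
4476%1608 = 1260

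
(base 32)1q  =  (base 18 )34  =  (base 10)58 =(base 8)72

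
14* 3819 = 53466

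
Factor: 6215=5^1 * 11^1*113^1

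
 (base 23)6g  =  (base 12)10A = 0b10011010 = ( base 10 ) 154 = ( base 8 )232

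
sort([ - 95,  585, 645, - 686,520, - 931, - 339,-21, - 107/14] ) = [ - 931,- 686,  -  339, - 95, - 21, - 107/14,520, 585, 645 ] 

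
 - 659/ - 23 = 659/23 = 28.65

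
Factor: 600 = 2^3*3^1 * 5^2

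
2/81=2/81  =  0.02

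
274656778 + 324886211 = 599542989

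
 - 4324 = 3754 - 8078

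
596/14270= 298/7135  =  0.04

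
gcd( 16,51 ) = 1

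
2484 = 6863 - 4379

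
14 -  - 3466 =3480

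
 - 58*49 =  - 2842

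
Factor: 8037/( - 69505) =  -3^2*5^( - 1 )*19^1 * 47^1*13901^( - 1 ) 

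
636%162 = 150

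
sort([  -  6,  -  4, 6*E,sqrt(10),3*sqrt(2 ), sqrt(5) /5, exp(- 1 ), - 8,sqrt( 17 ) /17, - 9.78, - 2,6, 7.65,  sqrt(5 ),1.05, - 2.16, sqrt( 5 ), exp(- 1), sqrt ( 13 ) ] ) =[ - 9.78,-8,- 6, - 4, - 2.16,-2, sqrt(17) /17, exp(  -  1), exp(-1),sqrt(5)/5, 1.05, sqrt( 5 ), sqrt (5 ), sqrt(10 ), sqrt( 13 ),3*sqrt( 2 ), 6, 7.65, 6  *  E] 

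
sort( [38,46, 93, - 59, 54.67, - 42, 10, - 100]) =[-100, - 59, - 42 , 10, 38, 46,  54.67, 93 ] 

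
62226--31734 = 93960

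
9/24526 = 9/24526 = 0.00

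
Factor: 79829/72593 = 229^( - 1)*317^( -1 )*79829^1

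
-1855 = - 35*53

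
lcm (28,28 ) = 28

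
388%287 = 101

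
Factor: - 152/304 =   -  1/2=-2^( -1 ) 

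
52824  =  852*62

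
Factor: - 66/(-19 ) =2^1  *3^1*11^1*19^( - 1)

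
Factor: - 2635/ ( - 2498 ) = 2^( - 1)*5^1*17^1 * 31^1*1249^( - 1) 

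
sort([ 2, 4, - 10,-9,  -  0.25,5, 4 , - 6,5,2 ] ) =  [ - 10 , - 9, - 6, - 0.25,2,2,4, 4, 5,5] 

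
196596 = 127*1548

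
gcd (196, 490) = 98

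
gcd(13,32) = 1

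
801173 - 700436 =100737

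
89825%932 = 353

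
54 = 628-574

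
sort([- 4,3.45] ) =[ - 4, 3.45] 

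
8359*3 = 25077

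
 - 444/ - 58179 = 148/19393 = 0.01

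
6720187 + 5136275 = 11856462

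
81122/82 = 40561/41 = 989.29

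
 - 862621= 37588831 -38451452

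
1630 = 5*326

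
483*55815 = 26958645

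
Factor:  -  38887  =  -37^1 * 1051^1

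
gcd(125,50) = 25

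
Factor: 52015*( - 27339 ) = -1422038085 = - 3^1*5^1*13^1*101^1*103^1*701^1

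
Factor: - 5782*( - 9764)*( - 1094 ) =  - 2^4*7^2 * 59^1*547^1*2441^1 = -61762260112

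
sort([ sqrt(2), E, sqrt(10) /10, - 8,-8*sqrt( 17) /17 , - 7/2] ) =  [ - 8,-7/2, - 8*sqrt( 17)/17,sqrt(10) /10,sqrt( 2),E ]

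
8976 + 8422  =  17398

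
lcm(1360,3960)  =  134640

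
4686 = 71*66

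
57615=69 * 835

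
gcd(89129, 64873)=1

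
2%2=0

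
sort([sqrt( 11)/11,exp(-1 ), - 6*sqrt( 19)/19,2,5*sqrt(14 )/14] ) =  [ - 6*sqrt(19) /19, sqrt( 11) /11, exp( - 1), 5*sqrt( 14)/14, 2] 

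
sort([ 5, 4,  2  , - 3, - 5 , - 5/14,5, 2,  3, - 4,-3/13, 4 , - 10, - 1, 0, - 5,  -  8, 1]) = [ - 10, - 8, - 5, - 5,  -  4 ,- 3, - 1, - 5/14, - 3/13, 0 , 1, 2,2 , 3,4 , 4,5,5]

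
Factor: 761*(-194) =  - 147634 = - 2^1*97^1*761^1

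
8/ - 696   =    -  1/87= - 0.01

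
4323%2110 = 103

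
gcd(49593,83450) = 1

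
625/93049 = 625/93049  =  0.01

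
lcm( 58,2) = 58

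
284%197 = 87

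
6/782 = 3/391 =0.01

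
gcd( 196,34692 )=196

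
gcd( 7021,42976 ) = 17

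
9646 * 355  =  3424330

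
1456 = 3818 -2362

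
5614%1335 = 274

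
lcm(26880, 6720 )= 26880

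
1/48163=1/48163 = 0.00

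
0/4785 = 0 = 0.00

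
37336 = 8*4667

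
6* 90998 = 545988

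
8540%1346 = 464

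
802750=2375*338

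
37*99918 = 3696966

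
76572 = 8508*9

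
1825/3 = 1825/3 = 608.33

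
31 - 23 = 8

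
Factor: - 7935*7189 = -3^1*5^1*7^1 *13^1*23^2*79^1 = -57044715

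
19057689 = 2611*7299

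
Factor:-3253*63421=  - 206308513 = - 3253^1*63421^1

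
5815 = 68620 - 62805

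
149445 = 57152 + 92293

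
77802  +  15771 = 93573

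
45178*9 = 406602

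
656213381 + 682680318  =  1338893699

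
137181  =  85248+51933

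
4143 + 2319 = 6462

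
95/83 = 1  +  12/83 = 1.14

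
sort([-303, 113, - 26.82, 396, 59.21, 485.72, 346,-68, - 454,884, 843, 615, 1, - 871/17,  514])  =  [ - 454,-303 , - 68,-871/17, - 26.82,1 , 59.21, 113  ,  346,396, 485.72, 514, 615, 843,884 ]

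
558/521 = 558/521 =1.07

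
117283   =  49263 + 68020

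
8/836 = 2/209 = 0.01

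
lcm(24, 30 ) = 120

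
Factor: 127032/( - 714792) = -13^(-1 )*29^(-1 )*67^1=- 67/377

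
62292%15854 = 14730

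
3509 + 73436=76945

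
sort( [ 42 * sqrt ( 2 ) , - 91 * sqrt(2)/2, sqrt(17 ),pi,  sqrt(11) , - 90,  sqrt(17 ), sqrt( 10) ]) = [ - 90,- 91*sqrt( 2 ) /2,pi, sqrt( 10),sqrt(11), sqrt(17 ), sqrt( 17), 42 * sqrt(2)]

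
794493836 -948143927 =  - 153650091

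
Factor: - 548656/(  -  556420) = 2^2*5^(-1)*43^(-1)* 53^1 = 212/215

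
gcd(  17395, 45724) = 497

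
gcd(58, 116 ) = 58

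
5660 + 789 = 6449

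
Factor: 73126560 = 2^5*3^1*5^1*13^1*11719^1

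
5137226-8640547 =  - 3503321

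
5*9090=45450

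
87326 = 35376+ 51950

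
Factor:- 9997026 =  -2^1*3^1*13^2*9859^1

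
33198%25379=7819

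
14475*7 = 101325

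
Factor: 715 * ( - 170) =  - 121550 = - 2^1*5^2*11^1*13^1*17^1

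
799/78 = 10 + 19/78= 10.24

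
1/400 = 1/400 = 0.00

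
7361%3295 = 771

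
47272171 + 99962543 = 147234714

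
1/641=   1/641 = 0.00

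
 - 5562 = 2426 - 7988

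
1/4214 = 1/4214=0.00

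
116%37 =5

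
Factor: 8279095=5^1*11^1 * 109^1*1381^1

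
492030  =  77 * 6390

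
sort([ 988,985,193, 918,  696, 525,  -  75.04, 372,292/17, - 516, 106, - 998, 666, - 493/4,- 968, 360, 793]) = [- 998,-968,  -  516, - 493/4, - 75.04, 292/17, 106,193,360,372, 525, 666,696 , 793, 918,  985, 988]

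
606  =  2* 303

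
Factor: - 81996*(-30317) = 2^2 * 3^1 * 7^1*61^1 * 71^1 * 6833^1 = 2485872732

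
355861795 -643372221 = -287510426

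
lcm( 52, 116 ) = 1508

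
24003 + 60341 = 84344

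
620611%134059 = 84375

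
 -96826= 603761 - 700587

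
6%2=0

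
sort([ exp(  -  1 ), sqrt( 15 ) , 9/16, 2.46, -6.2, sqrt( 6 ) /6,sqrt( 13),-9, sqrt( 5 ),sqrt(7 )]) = [ - 9, - 6.2, exp( - 1 ), sqrt( 6 ) /6,  9/16, sqrt( 5), 2.46, sqrt( 7),  sqrt(13),  sqrt( 15 ) ] 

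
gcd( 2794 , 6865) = 1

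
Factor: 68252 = 2^2*113^1*151^1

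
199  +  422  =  621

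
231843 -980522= -748679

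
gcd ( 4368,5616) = 624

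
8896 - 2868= 6028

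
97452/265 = 97452/265 = 367.74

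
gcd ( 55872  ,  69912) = 72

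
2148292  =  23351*92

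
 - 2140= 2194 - 4334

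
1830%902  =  26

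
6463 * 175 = 1131025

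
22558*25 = 563950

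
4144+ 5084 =9228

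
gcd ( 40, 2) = 2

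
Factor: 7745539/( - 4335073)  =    -  4335073^(-1 ) * 7745539^1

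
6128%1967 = 227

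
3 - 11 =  - 8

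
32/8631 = 32/8631 = 0.00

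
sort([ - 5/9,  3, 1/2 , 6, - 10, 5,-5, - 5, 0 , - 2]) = [ - 10, - 5, - 5, - 2, - 5/9, 0,  1/2,3, 5,6 ] 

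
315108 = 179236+135872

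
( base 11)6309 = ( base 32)856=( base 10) 8358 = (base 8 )20246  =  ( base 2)10000010100110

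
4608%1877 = 854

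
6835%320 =115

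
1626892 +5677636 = 7304528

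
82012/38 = 2158 + 4/19 = 2158.21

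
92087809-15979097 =76108712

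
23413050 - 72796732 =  - 49383682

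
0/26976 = 0 = 0.00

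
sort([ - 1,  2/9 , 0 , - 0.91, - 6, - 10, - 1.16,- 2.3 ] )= [ - 10, - 6, - 2.3, - 1.16, - 1 , - 0.91, 0,2/9]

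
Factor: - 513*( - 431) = 221103= 3^3*19^1*431^1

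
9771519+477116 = 10248635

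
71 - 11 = 60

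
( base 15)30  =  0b101101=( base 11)41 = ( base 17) 2b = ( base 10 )45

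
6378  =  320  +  6058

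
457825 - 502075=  - 44250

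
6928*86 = 595808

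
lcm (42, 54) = 378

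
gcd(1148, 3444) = 1148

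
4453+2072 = 6525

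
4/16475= 4/16475  =  0.00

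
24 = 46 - 22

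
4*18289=73156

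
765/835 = 153/167= 0.92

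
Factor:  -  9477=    - 3^6 * 13^1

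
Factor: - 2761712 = - 2^4*172607^1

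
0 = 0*47263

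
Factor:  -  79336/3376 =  - 47/2 =- 2^( - 1 )* 47^1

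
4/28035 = 4/28035  =  0.00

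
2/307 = 2/307  =  0.01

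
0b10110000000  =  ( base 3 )1221011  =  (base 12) 994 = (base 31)1ED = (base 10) 1408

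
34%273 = 34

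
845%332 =181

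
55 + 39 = 94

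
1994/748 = 997/374 = 2.67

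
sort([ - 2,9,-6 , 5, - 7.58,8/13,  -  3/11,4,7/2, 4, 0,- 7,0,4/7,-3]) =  [ -7.58,  -  7,  -  6, - 3, - 2,  -  3/11, 0,0,4/7,8/13, 7/2, 4,  4,5, 9 ]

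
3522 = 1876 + 1646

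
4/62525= 4/62525 = 0.00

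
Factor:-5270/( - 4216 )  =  2^(  -  2)*5^1= 5/4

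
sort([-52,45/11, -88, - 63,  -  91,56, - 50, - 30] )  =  [ - 91,-88,-63,-52,- 50, - 30,45/11, 56 ] 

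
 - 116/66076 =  - 1 + 16490/16519= - 0.00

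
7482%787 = 399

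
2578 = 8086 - 5508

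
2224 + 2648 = 4872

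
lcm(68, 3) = 204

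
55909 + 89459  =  145368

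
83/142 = 83/142 = 0.58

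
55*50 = 2750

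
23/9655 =23/9655 = 0.00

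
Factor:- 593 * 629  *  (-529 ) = 17^1*23^2*37^1 * 593^1 = 197315413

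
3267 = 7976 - 4709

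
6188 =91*68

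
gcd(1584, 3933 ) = 9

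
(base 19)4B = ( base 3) 10020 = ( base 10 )87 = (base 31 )2P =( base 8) 127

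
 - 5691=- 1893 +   -  3798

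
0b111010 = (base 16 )3A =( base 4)322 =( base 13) 46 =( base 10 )58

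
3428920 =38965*88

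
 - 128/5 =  - 128/5 = -  25.60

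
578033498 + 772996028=1351029526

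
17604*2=35208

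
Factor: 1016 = 2^3 * 127^1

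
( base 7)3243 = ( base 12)806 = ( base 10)1158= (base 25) 1l8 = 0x486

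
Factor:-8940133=  -  181^1* 49393^1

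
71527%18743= 15298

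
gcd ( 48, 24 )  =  24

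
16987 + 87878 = 104865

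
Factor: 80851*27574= 2^1 * 17^1 *233^1 * 347^1*811^1 = 2229385474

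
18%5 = 3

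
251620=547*460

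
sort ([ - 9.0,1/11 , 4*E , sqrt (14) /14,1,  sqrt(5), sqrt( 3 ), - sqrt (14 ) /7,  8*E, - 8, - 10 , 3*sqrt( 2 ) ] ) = [ -10, - 9.0,- 8, - sqrt ( 14 )/7,1/11, sqrt (14)/14,1,sqrt(3), sqrt( 5 ),  3*sqrt( 2 ) , 4*E, 8*E ]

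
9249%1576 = 1369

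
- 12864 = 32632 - 45496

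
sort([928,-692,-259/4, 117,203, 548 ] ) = [ - 692, - 259/4,  117, 203, 548, 928 ]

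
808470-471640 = 336830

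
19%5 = 4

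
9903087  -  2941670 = 6961417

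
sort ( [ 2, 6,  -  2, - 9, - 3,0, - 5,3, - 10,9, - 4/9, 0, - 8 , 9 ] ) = [ - 10, - 9, - 8, - 5, - 3,- 2, - 4/9,  0,  0,  2, 3,6,9, 9]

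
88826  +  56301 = 145127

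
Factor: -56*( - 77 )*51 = 2^3*3^1*7^2*11^1 *17^1 =219912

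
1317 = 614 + 703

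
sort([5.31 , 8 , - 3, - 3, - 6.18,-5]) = [  -  6.18, - 5, - 3, - 3, 5.31,8 ]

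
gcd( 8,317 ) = 1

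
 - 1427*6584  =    -  9395368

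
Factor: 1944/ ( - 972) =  - 2^1 = - 2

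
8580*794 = 6812520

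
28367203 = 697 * 40699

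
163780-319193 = -155413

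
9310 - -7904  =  17214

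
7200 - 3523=3677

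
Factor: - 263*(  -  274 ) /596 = 36031/298  =  2^( - 1)*137^1 * 149^(  -  1) * 263^1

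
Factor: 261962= 2^1 *130981^1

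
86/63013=86/63013 =0.00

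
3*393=1179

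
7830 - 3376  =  4454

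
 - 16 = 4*(- 4 ) 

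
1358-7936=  - 6578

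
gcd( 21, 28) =7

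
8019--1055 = 9074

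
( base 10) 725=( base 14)39B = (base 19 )203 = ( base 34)LB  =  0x2D5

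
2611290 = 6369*410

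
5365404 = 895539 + 4469865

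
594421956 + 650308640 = 1244730596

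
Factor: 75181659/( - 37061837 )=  - 3^1*7^1*19^(-1 )*29^1*41^1* 3011^1 * 1950623^(- 1 )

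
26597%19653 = 6944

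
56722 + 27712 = 84434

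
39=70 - 31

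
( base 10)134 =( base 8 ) 206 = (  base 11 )112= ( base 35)3t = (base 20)6E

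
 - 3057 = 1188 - 4245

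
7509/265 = 28 + 89/265=28.34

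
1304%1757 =1304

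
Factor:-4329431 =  - 311^1*13921^1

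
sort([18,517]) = [ 18 , 517]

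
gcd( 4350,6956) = 2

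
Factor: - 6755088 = -2^4*3^1 * 140731^1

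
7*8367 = 58569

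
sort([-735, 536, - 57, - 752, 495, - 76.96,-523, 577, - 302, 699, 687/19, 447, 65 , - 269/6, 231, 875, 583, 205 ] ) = [ - 752, -735,-523,- 302 ,  -  76.96, - 57, - 269/6,687/19, 65, 205 , 231 , 447, 495,  536, 577,583,  699, 875 ] 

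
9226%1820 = 126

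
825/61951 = 825/61951 = 0.01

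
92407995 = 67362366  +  25045629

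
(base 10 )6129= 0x17f1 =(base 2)1011111110001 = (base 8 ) 13761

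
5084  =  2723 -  - 2361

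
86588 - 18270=68318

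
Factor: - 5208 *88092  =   - 458783136=-2^5*3^3 * 7^1*31^1*2447^1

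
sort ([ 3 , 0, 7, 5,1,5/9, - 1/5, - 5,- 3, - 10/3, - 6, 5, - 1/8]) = [ - 6, - 5,-10/3, - 3, - 1/5,- 1/8, 0,5/9, 1, 3,5,5, 7]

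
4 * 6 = 24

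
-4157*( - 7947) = 33035679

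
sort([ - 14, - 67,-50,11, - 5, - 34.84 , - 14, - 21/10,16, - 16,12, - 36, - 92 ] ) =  [ - 92,  -  67 , - 50, - 36, - 34.84, - 16, - 14, - 14 , - 5, - 21/10, 11,12,16]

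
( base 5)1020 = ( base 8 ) 207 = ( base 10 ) 135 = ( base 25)5a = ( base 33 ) 43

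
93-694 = -601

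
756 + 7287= 8043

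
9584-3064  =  6520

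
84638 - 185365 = - 100727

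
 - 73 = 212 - 285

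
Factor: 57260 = 2^2*5^1*7^1*409^1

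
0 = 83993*0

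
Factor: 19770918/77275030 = 3^1*5^( - 1 )*7^(-1)*17^(  -  1 )*503^1*6551^1*64937^( - 1) = 9885459/38637515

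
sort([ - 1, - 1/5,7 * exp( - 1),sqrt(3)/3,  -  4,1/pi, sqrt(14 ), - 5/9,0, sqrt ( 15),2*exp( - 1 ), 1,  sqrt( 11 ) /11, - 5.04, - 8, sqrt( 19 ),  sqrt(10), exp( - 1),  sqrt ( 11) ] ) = [ - 8, - 5.04, -4,-1, - 5/9, - 1/5, 0,sqrt( 11) /11, 1/pi , exp ( - 1 ),sqrt(3)/3,2*exp( - 1),1,  7* exp( - 1 ),sqrt( 10),sqrt(11),sqrt( 14 ),sqrt( 15), sqrt( 19)]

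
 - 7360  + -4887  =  -12247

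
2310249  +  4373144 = 6683393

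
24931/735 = 33+ 676/735= 33.92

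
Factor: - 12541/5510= -2^ ( - 1 )*5^( - 1 )*19^( - 1)*29^( - 1)*12541^1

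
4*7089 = 28356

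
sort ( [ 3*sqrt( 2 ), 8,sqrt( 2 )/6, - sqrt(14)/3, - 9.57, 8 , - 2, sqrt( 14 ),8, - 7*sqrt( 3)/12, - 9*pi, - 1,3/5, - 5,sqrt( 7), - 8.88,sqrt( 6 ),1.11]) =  [-9*pi, - 9.57, - 8.88 , - 5, - 2, - sqrt( 14) /3, - 7*sqrt ( 3)/12,  -  1,sqrt( 2)/6,3/5,1.11,sqrt(6),sqrt( 7 ),sqrt (14) , 3*sqrt( 2 ),8,  8, 8]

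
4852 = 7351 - 2499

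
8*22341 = 178728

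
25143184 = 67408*373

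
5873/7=839 = 839.00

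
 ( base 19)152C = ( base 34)7ia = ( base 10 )8714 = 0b10001000001010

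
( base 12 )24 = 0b11100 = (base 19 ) 19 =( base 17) 1b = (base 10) 28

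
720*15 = 10800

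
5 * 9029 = 45145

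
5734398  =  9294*617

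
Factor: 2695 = 5^1*7^2*11^1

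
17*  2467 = 41939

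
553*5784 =3198552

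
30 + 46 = 76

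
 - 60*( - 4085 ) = 245100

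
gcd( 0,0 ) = 0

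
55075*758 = 41746850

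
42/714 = 1/17 =0.06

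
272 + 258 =530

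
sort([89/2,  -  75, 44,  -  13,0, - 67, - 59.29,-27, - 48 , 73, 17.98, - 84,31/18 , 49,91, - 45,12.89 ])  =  [-84 , - 75,-67,-59.29, - 48, - 45, - 27, - 13 , 0,31/18 , 12.89,17.98,44, 89/2, 49, 73, 91 ] 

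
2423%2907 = 2423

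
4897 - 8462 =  - 3565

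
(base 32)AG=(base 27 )CC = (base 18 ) 10c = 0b101010000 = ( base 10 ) 336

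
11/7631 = 11/7631 = 0.00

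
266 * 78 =20748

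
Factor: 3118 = 2^1*1559^1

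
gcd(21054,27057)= 87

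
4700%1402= 494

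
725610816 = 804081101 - 78470285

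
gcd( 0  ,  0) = 0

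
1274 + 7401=8675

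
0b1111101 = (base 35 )3k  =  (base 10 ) 125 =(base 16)7d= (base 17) 76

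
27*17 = 459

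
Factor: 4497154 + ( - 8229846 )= - 2^2*933173^1 = - 3732692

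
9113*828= 7545564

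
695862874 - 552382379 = 143480495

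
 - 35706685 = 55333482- 91040167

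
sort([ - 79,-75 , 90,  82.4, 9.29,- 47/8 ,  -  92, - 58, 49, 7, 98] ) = [ - 92, - 79 , - 75,-58,- 47/8, 7,9.29,49, 82.4, 90, 98]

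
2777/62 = 2777/62= 44.79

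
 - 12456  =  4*( - 3114 ) 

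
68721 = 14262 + 54459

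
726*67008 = 48647808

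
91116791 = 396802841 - 305686050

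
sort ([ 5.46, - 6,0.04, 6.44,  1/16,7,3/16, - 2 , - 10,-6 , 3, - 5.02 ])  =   [-10,-6,-6 , - 5.02 ,-2, 0.04,  1/16,3/16,  3 , 5.46, 6.44, 7 ] 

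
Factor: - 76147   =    -  76147^1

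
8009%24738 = 8009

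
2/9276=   1/4638 = 0.00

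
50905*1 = 50905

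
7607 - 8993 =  -1386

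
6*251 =1506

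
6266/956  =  3133/478 =6.55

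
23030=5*4606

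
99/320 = 99/320 =0.31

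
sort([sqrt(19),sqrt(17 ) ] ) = [ sqrt(17),sqrt(19) ]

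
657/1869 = 219/623 =0.35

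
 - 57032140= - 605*94268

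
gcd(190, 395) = 5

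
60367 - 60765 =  - 398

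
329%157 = 15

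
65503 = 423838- 358335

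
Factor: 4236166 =2^1*11^1 * 192553^1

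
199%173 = 26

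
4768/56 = 85  +  1/7 = 85.14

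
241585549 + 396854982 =638440531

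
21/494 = 21/494  =  0.04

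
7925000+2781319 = 10706319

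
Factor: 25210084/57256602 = 2^1*3^(-1 )*13^(  -  1 )*139^( - 1 )*5281^(  -  1 )*6302521^1 = 12605042/28628301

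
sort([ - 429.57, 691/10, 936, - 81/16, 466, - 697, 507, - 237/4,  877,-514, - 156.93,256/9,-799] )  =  [ - 799, - 697, - 514, - 429.57, - 156.93  , - 237/4, - 81/16 , 256/9, 691/10,466,507, 877, 936] 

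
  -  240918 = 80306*( - 3 ) 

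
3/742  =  3/742 = 0.00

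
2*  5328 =10656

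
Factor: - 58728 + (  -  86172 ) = - 144900 = - 2^2*3^2*5^2*7^1*23^1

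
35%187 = 35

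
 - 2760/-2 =1380/1 = 1380.00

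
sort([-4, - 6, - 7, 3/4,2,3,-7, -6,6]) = [ - 7, - 7, - 6, - 6, - 4,  3/4, 2, 3,6]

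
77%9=5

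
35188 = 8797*4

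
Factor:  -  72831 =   -  3^1*11^1*2207^1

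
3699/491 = 3699/491 = 7.53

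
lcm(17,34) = 34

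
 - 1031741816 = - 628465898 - 403275918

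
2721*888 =2416248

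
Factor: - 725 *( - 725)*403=211826875= 5^4*13^1*29^2 * 31^1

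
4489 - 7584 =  - 3095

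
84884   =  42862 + 42022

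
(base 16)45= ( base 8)105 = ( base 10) 69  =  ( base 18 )3F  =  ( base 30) 29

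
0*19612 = 0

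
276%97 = 82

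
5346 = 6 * 891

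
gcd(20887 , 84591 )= 1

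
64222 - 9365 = 54857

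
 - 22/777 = - 22/777 = - 0.03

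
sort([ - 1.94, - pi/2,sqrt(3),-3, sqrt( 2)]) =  [ - 3, - 1.94, - pi/2, sqrt(2),sqrt( 3 ) ]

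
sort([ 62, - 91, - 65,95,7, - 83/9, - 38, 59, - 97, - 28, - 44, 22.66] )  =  [  -  97, - 91,-65, - 44,  -  38, - 28, - 83/9, 7, 22.66,59, 62, 95 ] 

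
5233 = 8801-3568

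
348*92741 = 32273868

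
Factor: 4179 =3^1*7^1*199^1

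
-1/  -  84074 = 1/84074 = 0.00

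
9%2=1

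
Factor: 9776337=3^1*149^1*21871^1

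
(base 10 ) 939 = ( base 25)1ce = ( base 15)429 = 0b1110101011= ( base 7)2511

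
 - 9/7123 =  - 9/7123=-  0.00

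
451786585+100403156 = 552189741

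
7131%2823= 1485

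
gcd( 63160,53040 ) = 40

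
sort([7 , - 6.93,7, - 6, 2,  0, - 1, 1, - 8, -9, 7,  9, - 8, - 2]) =[ - 9,-8, - 8, - 6.93, - 6, - 2,-1, 0, 1 , 2, 7, 7,7  ,  9]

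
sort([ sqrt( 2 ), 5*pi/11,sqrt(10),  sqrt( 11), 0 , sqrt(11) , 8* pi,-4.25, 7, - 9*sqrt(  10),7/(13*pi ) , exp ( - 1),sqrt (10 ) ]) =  [ - 9*sqrt(10 ),-4.25,0,7/(13*pi ),exp( - 1 ), sqrt(2 ), 5 * pi/11 , sqrt(10), sqrt(10), sqrt(11 ), sqrt ( 11),7 , 8 * pi]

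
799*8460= 6759540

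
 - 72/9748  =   - 1 + 2419/2437=- 0.01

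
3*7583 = 22749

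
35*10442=365470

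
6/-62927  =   - 1 + 62921/62927=-  0.00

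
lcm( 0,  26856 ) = 0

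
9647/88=109 + 5/8 = 109.62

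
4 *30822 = 123288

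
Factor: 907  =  907^1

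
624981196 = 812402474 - 187421278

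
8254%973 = 470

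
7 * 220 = 1540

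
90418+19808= 110226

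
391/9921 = 391/9921  =  0.04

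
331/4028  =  331/4028 = 0.08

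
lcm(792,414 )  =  18216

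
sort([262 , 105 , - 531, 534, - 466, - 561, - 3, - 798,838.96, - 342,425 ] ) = [ -798, - 561, - 531,  -  466, - 342, - 3, 105,  262,425, 534,838.96] 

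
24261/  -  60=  - 8087/20=-404.35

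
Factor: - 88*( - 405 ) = 35640 = 2^3*3^4*5^1*11^1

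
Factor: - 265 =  - 5^1*53^1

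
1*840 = 840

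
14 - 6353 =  - 6339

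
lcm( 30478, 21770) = 152390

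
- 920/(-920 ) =1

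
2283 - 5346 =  - 3063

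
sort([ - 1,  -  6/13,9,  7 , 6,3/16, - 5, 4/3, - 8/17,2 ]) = [ - 5, - 1,  -  8/17, - 6/13, 3/16,  4/3, 2,6,7,9 ] 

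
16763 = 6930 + 9833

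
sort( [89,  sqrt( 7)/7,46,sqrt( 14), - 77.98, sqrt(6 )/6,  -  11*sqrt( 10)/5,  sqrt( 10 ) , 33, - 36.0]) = [ - 77.98,-36.0,-11*sqrt( 10 )/5, sqrt(7)/7, sqrt( 6)/6, sqrt( 10), sqrt( 14), 33, 46 , 89 ]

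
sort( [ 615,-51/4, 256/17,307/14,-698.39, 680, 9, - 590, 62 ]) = [- 698.39 ,- 590,-51/4,9, 256/17,  307/14, 62, 615, 680 ] 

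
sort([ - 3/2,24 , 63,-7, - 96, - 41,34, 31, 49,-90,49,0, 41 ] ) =[ - 96, - 90, - 41, - 7,  -  3/2,  0 , 24,31,  34,41,49, 49,63 ] 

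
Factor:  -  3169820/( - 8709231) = 2^2*3^(  -  1 ) * 5^1*17^1*9323^1  *  2903077^(-1)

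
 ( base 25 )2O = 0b1001010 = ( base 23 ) 35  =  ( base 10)74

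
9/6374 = 9/6374 = 0.00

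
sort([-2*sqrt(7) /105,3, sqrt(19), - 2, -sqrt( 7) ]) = [ - sqrt(7 ), - 2  , - 2*sqrt(7)/105, 3, sqrt ( 19 )] 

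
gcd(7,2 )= 1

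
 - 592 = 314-906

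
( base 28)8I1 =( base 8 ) 15171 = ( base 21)F7F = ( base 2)1101001111001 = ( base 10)6777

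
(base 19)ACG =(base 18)BG2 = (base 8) 7416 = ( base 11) 2994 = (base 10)3854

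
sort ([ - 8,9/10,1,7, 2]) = [ - 8, 9/10,1, 2, 7 ] 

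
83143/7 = 11877  +  4/7  =  11877.57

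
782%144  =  62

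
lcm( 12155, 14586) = 72930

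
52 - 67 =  - 15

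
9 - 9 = 0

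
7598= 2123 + 5475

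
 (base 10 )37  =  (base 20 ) 1h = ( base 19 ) 1i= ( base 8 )45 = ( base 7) 52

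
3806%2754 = 1052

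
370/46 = 185/23  =  8.04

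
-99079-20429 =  - 119508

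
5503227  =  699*7873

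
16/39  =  16/39 = 0.41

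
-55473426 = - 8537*6498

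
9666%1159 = 394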